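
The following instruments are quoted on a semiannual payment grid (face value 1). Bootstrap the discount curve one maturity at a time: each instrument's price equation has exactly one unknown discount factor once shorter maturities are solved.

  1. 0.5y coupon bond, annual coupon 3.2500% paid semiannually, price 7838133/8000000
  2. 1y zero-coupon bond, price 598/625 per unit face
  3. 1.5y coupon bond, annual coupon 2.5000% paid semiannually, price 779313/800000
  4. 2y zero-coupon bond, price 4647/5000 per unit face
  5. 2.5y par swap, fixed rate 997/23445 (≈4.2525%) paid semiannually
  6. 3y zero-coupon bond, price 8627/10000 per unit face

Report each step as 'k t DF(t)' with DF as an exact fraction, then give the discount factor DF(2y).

step 1 [0.5y] bond c/2=13/800: DF=(7838133/8000000 − 13/800·(0))/(1+13/800) = 9641/10000 ≈ 0.964100
step 2 [1y] zero: DF = P = 598/625 ≈ 0.956800
step 3 [1.5y] bond c/2=1/80: DF=(779313/800000 − 1/80·(0.964100+0.956800))/(1+1/80) = 1173/1250 ≈ 0.938400
step 4 [2y] zero: DF = P = 4647/5000 ≈ 0.929400
step 5 [2.5y] swap r/2=997/46890: DF=(1 − 997/46890·(0.964100+0.956800+0.938400+0.929400))/(1+997/46890) = 9003/10000 ≈ 0.900300
step 6 [3y] zero: DF = P = 8627/10000 ≈ 0.862700

1 1/2 9641/10000
2 1 598/625
3 3/2 1173/1250
4 2 4647/5000
5 5/2 9003/10000
6 3 8627/10000
DF(2y) = 4647/5000 ≈ 0.929400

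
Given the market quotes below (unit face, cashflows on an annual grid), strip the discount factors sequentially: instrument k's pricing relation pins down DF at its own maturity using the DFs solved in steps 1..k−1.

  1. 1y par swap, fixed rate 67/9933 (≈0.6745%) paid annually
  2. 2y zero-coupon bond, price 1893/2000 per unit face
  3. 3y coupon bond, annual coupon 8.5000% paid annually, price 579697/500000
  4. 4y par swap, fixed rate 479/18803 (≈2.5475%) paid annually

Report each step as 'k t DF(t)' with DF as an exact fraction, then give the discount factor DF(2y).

1 1 9933/10000
2 2 1893/2000
3 3 4583/5000
4 4 4521/5000
DF(2y) = 1893/2000 ≈ 0.946500

step 1 [1y] swap r/1=67/9933: DF=(1 − 67/9933·(0))/(1+67/9933) = 9933/10000 ≈ 0.993300
step 2 [2y] zero: DF = P = 1893/2000 ≈ 0.946500
step 3 [3y] bond c/1=17/200: DF=(579697/500000 − 17/200·(0.993300+0.946500))/(1+17/200) = 4583/5000 ≈ 0.916600
step 4 [4y] swap r/1=479/18803: DF=(1 − 479/18803·(0.993300+0.946500+0.916600))/(1+479/18803) = 4521/5000 ≈ 0.904200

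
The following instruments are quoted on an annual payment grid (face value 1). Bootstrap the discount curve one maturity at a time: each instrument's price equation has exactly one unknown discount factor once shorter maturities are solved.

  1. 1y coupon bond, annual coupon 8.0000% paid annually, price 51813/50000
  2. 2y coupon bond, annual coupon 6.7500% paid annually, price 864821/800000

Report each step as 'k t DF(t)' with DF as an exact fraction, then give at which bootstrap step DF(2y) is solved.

1 1 1919/2000
2 2 119/125
DF(2y) is solved at step 2

step 1 [1y] bond c/1=2/25: DF=(51813/50000 − 2/25·(0))/(1+2/25) = 1919/2000 ≈ 0.959500
step 2 [2y] bond c/1=27/400: DF=(864821/800000 − 27/400·(0.959500))/(1+27/400) = 119/125 ≈ 0.952000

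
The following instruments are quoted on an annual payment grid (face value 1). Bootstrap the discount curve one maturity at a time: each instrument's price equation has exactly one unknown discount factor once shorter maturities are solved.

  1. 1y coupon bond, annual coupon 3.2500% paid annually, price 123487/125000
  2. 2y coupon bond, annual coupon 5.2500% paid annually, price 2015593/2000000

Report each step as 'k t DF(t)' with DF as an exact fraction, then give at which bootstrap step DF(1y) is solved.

1 1 598/625
2 2 4549/5000
DF(1y) is solved at step 1

step 1 [1y] bond c/1=13/400: DF=(123487/125000 − 13/400·(0))/(1+13/400) = 598/625 ≈ 0.956800
step 2 [2y] bond c/1=21/400: DF=(2015593/2000000 − 21/400·(0.956800))/(1+21/400) = 4549/5000 ≈ 0.909800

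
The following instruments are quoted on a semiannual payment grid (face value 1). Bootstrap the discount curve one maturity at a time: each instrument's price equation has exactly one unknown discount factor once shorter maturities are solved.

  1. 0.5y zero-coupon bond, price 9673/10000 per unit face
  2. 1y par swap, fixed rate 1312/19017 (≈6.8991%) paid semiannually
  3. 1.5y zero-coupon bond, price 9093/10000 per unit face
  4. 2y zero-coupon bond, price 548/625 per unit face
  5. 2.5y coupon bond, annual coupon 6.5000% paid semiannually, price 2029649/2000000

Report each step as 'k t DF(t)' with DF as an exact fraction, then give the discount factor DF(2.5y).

step 1 [0.5y] zero: DF = P = 9673/10000 ≈ 0.967300
step 2 [1y] swap r/2=656/19017: DF=(1 − 656/19017·(0.967300))/(1+656/19017) = 584/625 ≈ 0.934400
step 3 [1.5y] zero: DF = P = 9093/10000 ≈ 0.909300
step 4 [2y] zero: DF = P = 548/625 ≈ 0.876800
step 5 [2.5y] bond c/2=13/400: DF=(2029649/2000000 − 13/400·(0.967300+0.934400+0.909300+0.876800))/(1+13/400) = 2167/2500 ≈ 0.866800

1 1/2 9673/10000
2 1 584/625
3 3/2 9093/10000
4 2 548/625
5 5/2 2167/2500
DF(2.5y) = 2167/2500 ≈ 0.866800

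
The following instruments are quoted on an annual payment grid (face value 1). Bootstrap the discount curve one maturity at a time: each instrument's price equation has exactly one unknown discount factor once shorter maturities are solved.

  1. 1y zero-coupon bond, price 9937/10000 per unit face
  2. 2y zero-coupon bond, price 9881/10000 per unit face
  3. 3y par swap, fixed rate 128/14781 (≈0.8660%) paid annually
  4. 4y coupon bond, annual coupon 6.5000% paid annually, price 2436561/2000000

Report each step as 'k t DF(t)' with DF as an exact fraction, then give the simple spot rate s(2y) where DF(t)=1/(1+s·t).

1 1 9937/10000
2 2 9881/10000
3 3 609/625
4 4 1927/2000
s(2y) = (1/(9881/10000) − 1)/(2) = 119/19762 ≈ 0.6022%

step 1 [1y] zero: DF = P = 9937/10000 ≈ 0.993700
step 2 [2y] zero: DF = P = 9881/10000 ≈ 0.988100
step 3 [3y] swap r/1=128/14781: DF=(1 − 128/14781·(0.993700+0.988100))/(1+128/14781) = 609/625 ≈ 0.974400
step 4 [4y] bond c/1=13/200: DF=(2436561/2000000 − 13/200·(0.993700+0.988100+0.974400))/(1+13/200) = 1927/2000 ≈ 0.963500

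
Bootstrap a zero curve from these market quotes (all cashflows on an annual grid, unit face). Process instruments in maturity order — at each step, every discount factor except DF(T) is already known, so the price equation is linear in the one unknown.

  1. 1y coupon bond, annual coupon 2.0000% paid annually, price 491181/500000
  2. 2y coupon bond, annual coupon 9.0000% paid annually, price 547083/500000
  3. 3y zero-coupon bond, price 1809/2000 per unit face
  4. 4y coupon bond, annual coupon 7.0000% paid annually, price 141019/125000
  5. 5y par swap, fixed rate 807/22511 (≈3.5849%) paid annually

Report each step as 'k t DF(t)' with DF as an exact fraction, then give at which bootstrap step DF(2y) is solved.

step 1 [1y] bond c/1=1/50: DF=(491181/500000 − 1/50·(0))/(1+1/50) = 9631/10000 ≈ 0.963100
step 2 [2y] bond c/1=9/100: DF=(547083/500000 − 9/100·(0.963100))/(1+9/100) = 9243/10000 ≈ 0.924300
step 3 [3y] zero: DF = P = 1809/2000 ≈ 0.904500
step 4 [4y] bond c/1=7/100: DF=(141019/125000 − 7/100·(0.963100+0.924300+0.904500))/(1+7/100) = 8717/10000 ≈ 0.871700
step 5 [5y] swap r/1=807/22511: DF=(1 − 807/22511·(0.963100+0.924300+0.904500+0.871700))/(1+807/22511) = 4193/5000 ≈ 0.838600

1 1 9631/10000
2 2 9243/10000
3 3 1809/2000
4 4 8717/10000
5 5 4193/5000
DF(2y) is solved at step 2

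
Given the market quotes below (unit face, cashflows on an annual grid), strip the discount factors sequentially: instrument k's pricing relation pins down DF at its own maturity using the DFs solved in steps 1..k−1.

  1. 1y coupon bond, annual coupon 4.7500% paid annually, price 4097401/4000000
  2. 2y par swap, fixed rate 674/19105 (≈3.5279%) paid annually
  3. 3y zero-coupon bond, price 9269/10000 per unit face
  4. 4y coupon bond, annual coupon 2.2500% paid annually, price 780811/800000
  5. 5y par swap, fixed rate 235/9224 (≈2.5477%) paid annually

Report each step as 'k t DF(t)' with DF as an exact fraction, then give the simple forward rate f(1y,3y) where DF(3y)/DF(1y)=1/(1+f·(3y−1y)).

step 1 [1y] bond c/1=19/400: DF=(4097401/4000000 − 19/400·(0))/(1+19/400) = 9779/10000 ≈ 0.977900
step 2 [2y] swap r/1=674/19105: DF=(1 − 674/19105·(0.977900))/(1+674/19105) = 4663/5000 ≈ 0.932600
step 3 [3y] zero: DF = P = 9269/10000 ≈ 0.926900
step 4 [4y] bond c/1=9/400: DF=(780811/800000 − 9/400·(0.977900+0.932600+0.926900))/(1+9/400) = 8921/10000 ≈ 0.892100
step 5 [5y] swap r/1=235/9224: DF=(1 − 235/9224·(0.977900+0.932600+0.926900+0.892100))/(1+235/9224) = 353/400 ≈ 0.882500

1 1 9779/10000
2 2 4663/5000
3 3 9269/10000
4 4 8921/10000
5 5 353/400
f(1y,3y) = ((9779/10000)/(9269/10000) − 1)/(2) = 255/9269 ≈ 2.7511%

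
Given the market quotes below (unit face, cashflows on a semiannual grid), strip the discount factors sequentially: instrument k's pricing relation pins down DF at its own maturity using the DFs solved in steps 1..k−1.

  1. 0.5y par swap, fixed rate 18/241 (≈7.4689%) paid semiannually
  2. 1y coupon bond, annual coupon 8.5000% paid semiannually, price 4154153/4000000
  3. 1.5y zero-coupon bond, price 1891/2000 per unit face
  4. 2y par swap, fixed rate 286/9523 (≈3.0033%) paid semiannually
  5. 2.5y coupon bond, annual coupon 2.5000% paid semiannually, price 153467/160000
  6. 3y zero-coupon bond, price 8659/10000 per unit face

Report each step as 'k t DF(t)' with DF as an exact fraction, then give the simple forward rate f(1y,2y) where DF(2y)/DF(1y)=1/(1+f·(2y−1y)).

step 1 [0.5y] swap r/2=9/241: DF=(1 − 9/241·(0))/(1+9/241) = 241/250 ≈ 0.964000
step 2 [1y] bond c/2=17/400: DF=(4154153/4000000 − 17/400·(0.964000))/(1+17/400) = 9569/10000 ≈ 0.956900
step 3 [1.5y] zero: DF = P = 1891/2000 ≈ 0.945500
step 4 [2y] swap r/2=143/9523: DF=(1 − 143/9523·(0.964000+0.956900+0.945500))/(1+143/9523) = 2357/2500 ≈ 0.942800
step 5 [2.5y] bond c/2=1/80: DF=(153467/160000 − 1/80·(0.964000+0.956900+0.945500+0.942800))/(1+1/80) = 9003/10000 ≈ 0.900300
step 6 [3y] zero: DF = P = 8659/10000 ≈ 0.865900

1 1/2 241/250
2 1 9569/10000
3 3/2 1891/2000
4 2 2357/2500
5 5/2 9003/10000
6 3 8659/10000
f(1y,2y) = ((9569/10000)/(2357/2500) − 1)/(1) = 141/9428 ≈ 1.4955%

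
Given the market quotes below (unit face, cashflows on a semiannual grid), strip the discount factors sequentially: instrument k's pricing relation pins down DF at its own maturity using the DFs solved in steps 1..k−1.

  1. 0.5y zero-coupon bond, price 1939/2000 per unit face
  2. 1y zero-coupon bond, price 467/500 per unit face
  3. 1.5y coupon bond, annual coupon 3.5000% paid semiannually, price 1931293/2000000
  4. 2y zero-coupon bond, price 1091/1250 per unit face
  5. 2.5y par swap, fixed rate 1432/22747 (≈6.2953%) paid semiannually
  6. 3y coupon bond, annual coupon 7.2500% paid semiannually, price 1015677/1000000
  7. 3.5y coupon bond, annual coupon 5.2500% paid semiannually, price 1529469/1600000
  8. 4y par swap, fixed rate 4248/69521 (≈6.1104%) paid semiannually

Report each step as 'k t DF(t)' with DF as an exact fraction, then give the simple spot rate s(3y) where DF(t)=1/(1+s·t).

step 1 [0.5y] zero: DF = P = 1939/2000 ≈ 0.969500
step 2 [1y] zero: DF = P = 467/500 ≈ 0.934000
step 3 [1.5y] bond c/2=7/400: DF=(1931293/2000000 − 7/400·(0.969500+0.934000))/(1+7/400) = 9163/10000 ≈ 0.916300
step 4 [2y] zero: DF = P = 1091/1250 ≈ 0.872800
step 5 [2.5y] swap r/2=716/22747: DF=(1 − 716/22747·(0.969500+0.934000+0.916300+0.872800))/(1+716/22747) = 1071/1250 ≈ 0.856800
step 6 [3y] bond c/2=29/800: DF=(1015677/1000000 − 29/800·(0.969500+0.934000+0.916300+0.872800+0.856800))/(1+29/800) = 821/1000 ≈ 0.821000
step 7 [3.5y] bond c/2=21/800: DF=(1529469/1600000 − 21/800·(0.969500+0.934000+0.916300+0.872800+0.856800+0.821000))/(1+21/800) = 7941/10000 ≈ 0.794100
step 8 [4y] swap r/2=2124/69521: DF=(1 − 2124/69521·(0.969500+0.934000+0.916300+0.872800+0.856800+0.821000+0.794100))/(1+2124/69521) = 1969/2500 ≈ 0.787600

1 1/2 1939/2000
2 1 467/500
3 3/2 9163/10000
4 2 1091/1250
5 5/2 1071/1250
6 3 821/1000
7 7/2 7941/10000
8 4 1969/2500
s(3y) = (1/(821/1000) − 1)/(3) = 179/2463 ≈ 7.2676%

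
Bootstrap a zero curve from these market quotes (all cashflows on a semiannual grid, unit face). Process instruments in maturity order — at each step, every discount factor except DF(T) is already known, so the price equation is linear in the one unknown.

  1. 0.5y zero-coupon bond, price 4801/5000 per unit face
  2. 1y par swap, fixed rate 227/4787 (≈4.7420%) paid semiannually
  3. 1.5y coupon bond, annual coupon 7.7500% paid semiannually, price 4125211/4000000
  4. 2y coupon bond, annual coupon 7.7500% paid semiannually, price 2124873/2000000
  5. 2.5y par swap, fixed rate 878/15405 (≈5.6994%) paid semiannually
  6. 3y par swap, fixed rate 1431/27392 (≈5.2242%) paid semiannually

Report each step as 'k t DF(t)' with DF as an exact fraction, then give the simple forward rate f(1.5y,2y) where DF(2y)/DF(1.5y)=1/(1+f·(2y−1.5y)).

1 1/2 4801/5000
2 1 4773/5000
3 3/2 4607/5000
4 2 917/1000
5 5/2 8683/10000
6 3 8569/10000
f(1.5y,2y) = ((4607/5000)/(917/1000) − 1)/(1/2) = 44/4585 ≈ 0.9597%

step 1 [0.5y] zero: DF = P = 4801/5000 ≈ 0.960200
step 2 [1y] swap r/2=227/9574: DF=(1 − 227/9574·(0.960200))/(1+227/9574) = 4773/5000 ≈ 0.954600
step 3 [1.5y] bond c/2=31/800: DF=(4125211/4000000 − 31/800·(0.960200+0.954600))/(1+31/800) = 4607/5000 ≈ 0.921400
step 4 [2y] bond c/2=31/800: DF=(2124873/2000000 − 31/800·(0.960200+0.954600+0.921400))/(1+31/800) = 917/1000 ≈ 0.917000
step 5 [2.5y] swap r/2=439/15405: DF=(1 − 439/15405·(0.960200+0.954600+0.921400+0.917000))/(1+439/15405) = 8683/10000 ≈ 0.868300
step 6 [3y] swap r/2=1431/54784: DF=(1 − 1431/54784·(0.960200+0.954600+0.921400+0.917000+0.868300))/(1+1431/54784) = 8569/10000 ≈ 0.856900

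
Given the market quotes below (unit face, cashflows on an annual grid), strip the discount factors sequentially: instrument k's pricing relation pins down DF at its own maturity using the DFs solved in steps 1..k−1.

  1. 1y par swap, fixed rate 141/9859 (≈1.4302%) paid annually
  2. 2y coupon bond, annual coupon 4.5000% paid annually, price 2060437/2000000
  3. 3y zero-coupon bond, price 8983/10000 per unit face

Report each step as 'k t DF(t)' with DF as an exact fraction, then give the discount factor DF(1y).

step 1 [1y] swap r/1=141/9859: DF=(1 − 141/9859·(0))/(1+141/9859) = 9859/10000 ≈ 0.985900
step 2 [2y] bond c/1=9/200: DF=(2060437/2000000 − 9/200·(0.985900))/(1+9/200) = 4717/5000 ≈ 0.943400
step 3 [3y] zero: DF = P = 8983/10000 ≈ 0.898300

1 1 9859/10000
2 2 4717/5000
3 3 8983/10000
DF(1y) = 9859/10000 ≈ 0.985900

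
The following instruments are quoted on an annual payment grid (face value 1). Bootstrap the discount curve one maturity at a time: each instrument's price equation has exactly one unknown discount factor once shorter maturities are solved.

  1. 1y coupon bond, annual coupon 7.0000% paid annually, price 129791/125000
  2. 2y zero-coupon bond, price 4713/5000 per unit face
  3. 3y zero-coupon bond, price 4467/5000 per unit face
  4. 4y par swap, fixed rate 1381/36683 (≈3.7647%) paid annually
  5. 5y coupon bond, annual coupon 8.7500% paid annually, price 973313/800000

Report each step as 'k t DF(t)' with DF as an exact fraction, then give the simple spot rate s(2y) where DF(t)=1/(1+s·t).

1 1 1213/1250
2 2 4713/5000
3 3 4467/5000
4 4 8619/10000
5 5 2059/2500
s(2y) = (1/(4713/5000) − 1)/(2) = 287/9426 ≈ 3.0448%

step 1 [1y] bond c/1=7/100: DF=(129791/125000 − 7/100·(0))/(1+7/100) = 1213/1250 ≈ 0.970400
step 2 [2y] zero: DF = P = 4713/5000 ≈ 0.942600
step 3 [3y] zero: DF = P = 4467/5000 ≈ 0.893400
step 4 [4y] swap r/1=1381/36683: DF=(1 − 1381/36683·(0.970400+0.942600+0.893400))/(1+1381/36683) = 8619/10000 ≈ 0.861900
step 5 [5y] bond c/1=7/80: DF=(973313/800000 − 7/80·(0.970400+0.942600+0.893400+0.861900))/(1+7/80) = 2059/2500 ≈ 0.823600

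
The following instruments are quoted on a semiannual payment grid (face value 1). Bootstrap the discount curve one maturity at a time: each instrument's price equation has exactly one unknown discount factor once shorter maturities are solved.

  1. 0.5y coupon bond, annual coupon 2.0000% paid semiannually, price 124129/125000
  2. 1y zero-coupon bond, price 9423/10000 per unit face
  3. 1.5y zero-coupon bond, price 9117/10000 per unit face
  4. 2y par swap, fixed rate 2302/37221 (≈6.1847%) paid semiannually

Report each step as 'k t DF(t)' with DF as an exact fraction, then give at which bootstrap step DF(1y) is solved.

step 1 [0.5y] bond c/2=1/100: DF=(124129/125000 − 1/100·(0))/(1+1/100) = 1229/1250 ≈ 0.983200
step 2 [1y] zero: DF = P = 9423/10000 ≈ 0.942300
step 3 [1.5y] zero: DF = P = 9117/10000 ≈ 0.911700
step 4 [2y] swap r/2=1151/37221: DF=(1 − 1151/37221·(0.983200+0.942300+0.911700))/(1+1151/37221) = 8849/10000 ≈ 0.884900

1 1/2 1229/1250
2 1 9423/10000
3 3/2 9117/10000
4 2 8849/10000
DF(1y) is solved at step 2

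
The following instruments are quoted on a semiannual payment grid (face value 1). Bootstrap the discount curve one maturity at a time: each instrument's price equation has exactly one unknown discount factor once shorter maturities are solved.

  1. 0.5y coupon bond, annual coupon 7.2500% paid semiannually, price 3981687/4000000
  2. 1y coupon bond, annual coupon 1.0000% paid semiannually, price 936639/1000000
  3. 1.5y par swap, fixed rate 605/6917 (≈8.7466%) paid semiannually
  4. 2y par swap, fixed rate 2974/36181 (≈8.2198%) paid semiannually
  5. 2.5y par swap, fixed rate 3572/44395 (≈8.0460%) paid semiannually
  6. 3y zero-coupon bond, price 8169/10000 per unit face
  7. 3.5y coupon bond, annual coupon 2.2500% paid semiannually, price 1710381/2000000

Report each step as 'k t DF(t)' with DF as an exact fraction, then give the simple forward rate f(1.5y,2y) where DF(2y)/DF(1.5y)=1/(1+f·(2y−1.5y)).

1 1/2 4803/5000
2 1 1159/1250
3 3/2 879/1000
4 2 8513/10000
5 5/2 4107/5000
6 3 8169/10000
7 7/2 492/625
f(1.5y,2y) = ((879/1000)/(8513/10000) − 1)/(1/2) = 554/8513 ≈ 6.5077%

step 1 [0.5y] bond c/2=29/800: DF=(3981687/4000000 − 29/800·(0))/(1+29/800) = 4803/5000 ≈ 0.960600
step 2 [1y] bond c/2=1/200: DF=(936639/1000000 − 1/200·(0.960600))/(1+1/200) = 1159/1250 ≈ 0.927200
step 3 [1.5y] swap r/2=605/13834: DF=(1 − 605/13834·(0.960600+0.927200))/(1+605/13834) = 879/1000 ≈ 0.879000
step 4 [2y] swap r/2=1487/36181: DF=(1 − 1487/36181·(0.960600+0.927200+0.879000))/(1+1487/36181) = 8513/10000 ≈ 0.851300
step 5 [2.5y] swap r/2=1786/44395: DF=(1 − 1786/44395·(0.960600+0.927200+0.879000+0.851300))/(1+1786/44395) = 4107/5000 ≈ 0.821400
step 6 [3y] zero: DF = P = 8169/10000 ≈ 0.816900
step 7 [3.5y] bond c/2=9/800: DF=(1710381/2000000 − 9/800·(0.960600+0.927200+0.879000+0.851300+0.821400+0.816900))/(1+9/800) = 492/625 ≈ 0.787200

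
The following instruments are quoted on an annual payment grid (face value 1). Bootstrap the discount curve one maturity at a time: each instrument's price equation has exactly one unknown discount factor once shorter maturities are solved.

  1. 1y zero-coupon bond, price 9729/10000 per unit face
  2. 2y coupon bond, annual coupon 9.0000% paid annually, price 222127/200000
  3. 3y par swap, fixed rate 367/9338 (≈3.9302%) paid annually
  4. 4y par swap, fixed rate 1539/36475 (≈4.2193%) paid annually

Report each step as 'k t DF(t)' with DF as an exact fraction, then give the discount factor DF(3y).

1 1 9729/10000
2 2 4693/5000
3 3 8899/10000
4 4 8461/10000
DF(3y) = 8899/10000 ≈ 0.889900

step 1 [1y] zero: DF = P = 9729/10000 ≈ 0.972900
step 2 [2y] bond c/1=9/100: DF=(222127/200000 − 9/100·(0.972900))/(1+9/100) = 4693/5000 ≈ 0.938600
step 3 [3y] swap r/1=367/9338: DF=(1 − 367/9338·(0.972900+0.938600))/(1+367/9338) = 8899/10000 ≈ 0.889900
step 4 [4y] swap r/1=1539/36475: DF=(1 − 1539/36475·(0.972900+0.938600+0.889900))/(1+1539/36475) = 8461/10000 ≈ 0.846100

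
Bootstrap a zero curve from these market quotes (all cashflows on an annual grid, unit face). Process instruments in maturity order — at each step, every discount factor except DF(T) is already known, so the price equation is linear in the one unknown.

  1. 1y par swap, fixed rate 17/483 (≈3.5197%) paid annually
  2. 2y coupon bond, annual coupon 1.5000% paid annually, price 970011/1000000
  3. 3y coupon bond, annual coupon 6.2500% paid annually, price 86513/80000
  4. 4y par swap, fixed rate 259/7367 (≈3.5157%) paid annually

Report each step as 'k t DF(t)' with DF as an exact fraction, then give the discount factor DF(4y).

step 1 [1y] swap r/1=17/483: DF=(1 − 17/483·(0))/(1+17/483) = 483/500 ≈ 0.966000
step 2 [2y] bond c/1=3/200: DF=(970011/1000000 − 3/200·(0.966000))/(1+3/200) = 4707/5000 ≈ 0.941400
step 3 [3y] bond c/1=1/16: DF=(86513/80000 − 1/16·(0.966000+0.941400))/(1+1/16) = 566/625 ≈ 0.905600
step 4 [4y] swap r/1=259/7367: DF=(1 − 259/7367·(0.966000+0.941400+0.905600))/(1+259/7367) = 1741/2000 ≈ 0.870500

1 1 483/500
2 2 4707/5000
3 3 566/625
4 4 1741/2000
DF(4y) = 1741/2000 ≈ 0.870500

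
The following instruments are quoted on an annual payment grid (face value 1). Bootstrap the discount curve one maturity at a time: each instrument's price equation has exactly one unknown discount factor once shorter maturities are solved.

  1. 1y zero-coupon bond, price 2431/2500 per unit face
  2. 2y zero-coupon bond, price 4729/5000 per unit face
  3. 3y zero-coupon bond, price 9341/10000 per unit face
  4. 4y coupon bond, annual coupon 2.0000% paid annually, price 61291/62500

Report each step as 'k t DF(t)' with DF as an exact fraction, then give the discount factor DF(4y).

1 1 2431/2500
2 2 4729/5000
3 3 9341/10000
4 4 1811/2000
DF(4y) = 1811/2000 ≈ 0.905500

step 1 [1y] zero: DF = P = 2431/2500 ≈ 0.972400
step 2 [2y] zero: DF = P = 4729/5000 ≈ 0.945800
step 3 [3y] zero: DF = P = 9341/10000 ≈ 0.934100
step 4 [4y] bond c/1=1/50: DF=(61291/62500 − 1/50·(0.972400+0.945800+0.934100))/(1+1/50) = 1811/2000 ≈ 0.905500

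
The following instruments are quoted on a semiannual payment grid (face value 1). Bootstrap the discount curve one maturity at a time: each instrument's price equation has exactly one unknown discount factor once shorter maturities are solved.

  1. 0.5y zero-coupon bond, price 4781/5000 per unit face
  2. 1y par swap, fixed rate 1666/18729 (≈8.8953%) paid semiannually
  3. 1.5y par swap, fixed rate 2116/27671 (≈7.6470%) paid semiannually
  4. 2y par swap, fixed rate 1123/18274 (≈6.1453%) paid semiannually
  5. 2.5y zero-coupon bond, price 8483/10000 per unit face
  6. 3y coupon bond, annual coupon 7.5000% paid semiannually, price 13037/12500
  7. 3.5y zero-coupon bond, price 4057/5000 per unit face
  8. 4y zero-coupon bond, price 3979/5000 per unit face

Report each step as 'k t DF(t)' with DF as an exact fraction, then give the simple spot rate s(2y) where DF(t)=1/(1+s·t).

1 1/2 4781/5000
2 1 9167/10000
3 3/2 4471/5000
4 2 8877/10000
5 5/2 8483/10000
6 3 337/400
7 7/2 4057/5000
8 4 3979/5000
s(2y) = (1/(8877/10000) − 1)/(2) = 1123/17754 ≈ 6.3253%

step 1 [0.5y] zero: DF = P = 4781/5000 ≈ 0.956200
step 2 [1y] swap r/2=833/18729: DF=(1 − 833/18729·(0.956200))/(1+833/18729) = 9167/10000 ≈ 0.916700
step 3 [1.5y] swap r/2=1058/27671: DF=(1 − 1058/27671·(0.956200+0.916700))/(1+1058/27671) = 4471/5000 ≈ 0.894200
step 4 [2y] swap r/2=1123/36548: DF=(1 − 1123/36548·(0.956200+0.916700+0.894200))/(1+1123/36548) = 8877/10000 ≈ 0.887700
step 5 [2.5y] zero: DF = P = 8483/10000 ≈ 0.848300
step 6 [3y] bond c/2=3/80: DF=(13037/12500 − 3/80·(0.956200+0.916700+0.894200+0.887700+0.848300))/(1+3/80) = 337/400 ≈ 0.842500
step 7 [3.5y] zero: DF = P = 4057/5000 ≈ 0.811400
step 8 [4y] zero: DF = P = 3979/5000 ≈ 0.795800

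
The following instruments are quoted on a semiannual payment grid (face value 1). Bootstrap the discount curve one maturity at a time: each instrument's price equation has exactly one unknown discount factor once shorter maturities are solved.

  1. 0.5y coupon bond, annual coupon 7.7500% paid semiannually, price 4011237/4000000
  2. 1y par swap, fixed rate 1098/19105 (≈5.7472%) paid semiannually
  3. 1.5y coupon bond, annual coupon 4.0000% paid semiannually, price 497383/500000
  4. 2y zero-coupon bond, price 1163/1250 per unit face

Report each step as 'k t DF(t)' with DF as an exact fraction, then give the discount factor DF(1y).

step 1 [0.5y] bond c/2=31/800: DF=(4011237/4000000 − 31/800·(0))/(1+31/800) = 4827/5000 ≈ 0.965400
step 2 [1y] swap r/2=549/19105: DF=(1 − 549/19105·(0.965400))/(1+549/19105) = 9451/10000 ≈ 0.945100
step 3 [1.5y] bond c/2=1/50: DF=(497383/500000 − 1/50·(0.965400+0.945100))/(1+1/50) = 4689/5000 ≈ 0.937800
step 4 [2y] zero: DF = P = 1163/1250 ≈ 0.930400

1 1/2 4827/5000
2 1 9451/10000
3 3/2 4689/5000
4 2 1163/1250
DF(1y) = 9451/10000 ≈ 0.945100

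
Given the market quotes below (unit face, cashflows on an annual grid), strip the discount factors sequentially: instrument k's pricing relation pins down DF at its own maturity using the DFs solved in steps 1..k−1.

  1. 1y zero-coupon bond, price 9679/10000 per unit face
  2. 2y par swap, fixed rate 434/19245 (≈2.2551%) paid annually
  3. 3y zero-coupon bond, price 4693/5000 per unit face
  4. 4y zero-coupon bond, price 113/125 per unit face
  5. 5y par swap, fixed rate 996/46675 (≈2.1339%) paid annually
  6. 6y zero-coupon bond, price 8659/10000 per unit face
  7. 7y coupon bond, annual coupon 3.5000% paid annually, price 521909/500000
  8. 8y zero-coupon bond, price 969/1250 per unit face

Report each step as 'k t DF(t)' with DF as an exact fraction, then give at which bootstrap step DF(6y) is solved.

1 1 9679/10000
2 2 4783/5000
3 3 4693/5000
4 4 113/125
5 5 2251/2500
6 6 8659/10000
7 7 4107/5000
8 8 969/1250
DF(6y) is solved at step 6

step 1 [1y] zero: DF = P = 9679/10000 ≈ 0.967900
step 2 [2y] swap r/1=434/19245: DF=(1 − 434/19245·(0.967900))/(1+434/19245) = 4783/5000 ≈ 0.956600
step 3 [3y] zero: DF = P = 4693/5000 ≈ 0.938600
step 4 [4y] zero: DF = P = 113/125 ≈ 0.904000
step 5 [5y] swap r/1=996/46675: DF=(1 − 996/46675·(0.967900+0.956600+0.938600+0.904000))/(1+996/46675) = 2251/2500 ≈ 0.900400
step 6 [6y] zero: DF = P = 8659/10000 ≈ 0.865900
step 7 [7y] bond c/1=7/200: DF=(521909/500000 − 7/200·(0.967900+0.956600+0.938600+0.904000+0.900400+0.865900))/(1+7/200) = 4107/5000 ≈ 0.821400
step 8 [8y] zero: DF = P = 969/1250 ≈ 0.775200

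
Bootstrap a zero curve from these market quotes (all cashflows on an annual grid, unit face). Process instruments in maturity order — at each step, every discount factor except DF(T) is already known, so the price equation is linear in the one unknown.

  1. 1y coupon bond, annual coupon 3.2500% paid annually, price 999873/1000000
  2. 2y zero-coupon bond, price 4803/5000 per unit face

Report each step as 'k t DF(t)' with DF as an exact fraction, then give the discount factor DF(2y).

step 1 [1y] bond c/1=13/400: DF=(999873/1000000 − 13/400·(0))/(1+13/400) = 2421/2500 ≈ 0.968400
step 2 [2y] zero: DF = P = 4803/5000 ≈ 0.960600

1 1 2421/2500
2 2 4803/5000
DF(2y) = 4803/5000 ≈ 0.960600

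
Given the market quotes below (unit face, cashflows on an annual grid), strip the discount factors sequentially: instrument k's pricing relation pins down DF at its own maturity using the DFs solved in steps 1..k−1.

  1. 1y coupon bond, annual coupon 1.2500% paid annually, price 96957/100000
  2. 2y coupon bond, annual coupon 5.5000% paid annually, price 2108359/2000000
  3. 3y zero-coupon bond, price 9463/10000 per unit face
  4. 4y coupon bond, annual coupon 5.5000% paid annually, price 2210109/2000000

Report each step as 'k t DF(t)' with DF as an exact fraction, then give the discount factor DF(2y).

1 1 1197/1250
2 2 9493/10000
3 3 9463/10000
4 4 8987/10000
DF(2y) = 9493/10000 ≈ 0.949300

step 1 [1y] bond c/1=1/80: DF=(96957/100000 − 1/80·(0))/(1+1/80) = 1197/1250 ≈ 0.957600
step 2 [2y] bond c/1=11/200: DF=(2108359/2000000 − 11/200·(0.957600))/(1+11/200) = 9493/10000 ≈ 0.949300
step 3 [3y] zero: DF = P = 9463/10000 ≈ 0.946300
step 4 [4y] bond c/1=11/200: DF=(2210109/2000000 − 11/200·(0.957600+0.949300+0.946300))/(1+11/200) = 8987/10000 ≈ 0.898700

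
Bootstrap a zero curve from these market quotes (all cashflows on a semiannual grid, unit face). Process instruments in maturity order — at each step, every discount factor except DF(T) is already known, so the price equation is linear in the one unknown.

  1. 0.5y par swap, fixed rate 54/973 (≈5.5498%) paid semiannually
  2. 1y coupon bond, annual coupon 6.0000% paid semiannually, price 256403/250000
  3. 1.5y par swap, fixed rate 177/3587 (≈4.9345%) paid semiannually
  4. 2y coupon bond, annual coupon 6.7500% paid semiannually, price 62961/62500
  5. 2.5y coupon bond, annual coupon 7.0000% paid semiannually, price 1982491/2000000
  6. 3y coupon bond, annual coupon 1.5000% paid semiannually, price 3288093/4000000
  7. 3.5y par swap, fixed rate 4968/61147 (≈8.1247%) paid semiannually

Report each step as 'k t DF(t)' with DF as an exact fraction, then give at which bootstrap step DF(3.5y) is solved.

1 1/2 973/1000
2 1 4837/5000
3 3/2 2323/2500
4 2 1101/1250
5 5/2 8309/10000
6 3 3909/5000
7 7/2 1879/2500
DF(3.5y) is solved at step 7

step 1 [0.5y] swap r/2=27/973: DF=(1 − 27/973·(0))/(1+27/973) = 973/1000 ≈ 0.973000
step 2 [1y] bond c/2=3/100: DF=(256403/250000 − 3/100·(0.973000))/(1+3/100) = 4837/5000 ≈ 0.967400
step 3 [1.5y] swap r/2=177/7174: DF=(1 − 177/7174·(0.973000+0.967400))/(1+177/7174) = 2323/2500 ≈ 0.929200
step 4 [2y] bond c/2=27/800: DF=(62961/62500 − 27/800·(0.973000+0.967400+0.929200))/(1+27/800) = 1101/1250 ≈ 0.880800
step 5 [2.5y] bond c/2=7/200: DF=(1982491/2000000 − 7/200·(0.973000+0.967400+0.929200+0.880800))/(1+7/200) = 8309/10000 ≈ 0.830900
step 6 [3y] bond c/2=3/400: DF=(3288093/4000000 − 3/400·(0.973000+0.967400+0.929200+0.880800+0.830900))/(1+3/400) = 3909/5000 ≈ 0.781800
step 7 [3.5y] swap r/2=2484/61147: DF=(1 − 2484/61147·(0.973000+0.967400+0.929200+0.880800+0.830900+0.781800))/(1+2484/61147) = 1879/2500 ≈ 0.751600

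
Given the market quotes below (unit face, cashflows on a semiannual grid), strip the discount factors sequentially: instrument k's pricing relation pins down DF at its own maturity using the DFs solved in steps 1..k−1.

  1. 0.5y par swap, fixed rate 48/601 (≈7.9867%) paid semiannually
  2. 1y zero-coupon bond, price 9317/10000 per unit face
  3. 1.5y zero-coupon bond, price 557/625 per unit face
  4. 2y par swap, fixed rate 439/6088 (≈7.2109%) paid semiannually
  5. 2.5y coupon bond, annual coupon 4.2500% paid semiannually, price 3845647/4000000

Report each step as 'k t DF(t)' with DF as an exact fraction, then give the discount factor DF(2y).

1 1/2 601/625
2 1 9317/10000
3 3/2 557/625
4 2 8683/10000
5 5/2 4327/5000
DF(2y) = 8683/10000 ≈ 0.868300

step 1 [0.5y] swap r/2=24/601: DF=(1 − 24/601·(0))/(1+24/601) = 601/625 ≈ 0.961600
step 2 [1y] zero: DF = P = 9317/10000 ≈ 0.931700
step 3 [1.5y] zero: DF = P = 557/625 ≈ 0.891200
step 4 [2y] swap r/2=439/12176: DF=(1 − 439/12176·(0.961600+0.931700+0.891200))/(1+439/12176) = 8683/10000 ≈ 0.868300
step 5 [2.5y] bond c/2=17/800: DF=(3845647/4000000 − 17/800·(0.961600+0.931700+0.891200+0.868300))/(1+17/800) = 4327/5000 ≈ 0.865400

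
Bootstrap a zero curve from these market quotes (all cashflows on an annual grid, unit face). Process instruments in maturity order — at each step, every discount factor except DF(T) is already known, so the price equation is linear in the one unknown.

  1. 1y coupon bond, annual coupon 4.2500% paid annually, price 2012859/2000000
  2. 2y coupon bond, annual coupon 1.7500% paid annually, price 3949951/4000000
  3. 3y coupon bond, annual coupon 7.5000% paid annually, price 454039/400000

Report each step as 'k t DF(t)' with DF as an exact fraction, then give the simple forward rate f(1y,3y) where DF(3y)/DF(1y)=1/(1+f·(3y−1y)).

step 1 [1y] bond c/1=17/400: DF=(2012859/2000000 − 17/400·(0))/(1+17/400) = 4827/5000 ≈ 0.965400
step 2 [2y] bond c/1=7/400: DF=(3949951/4000000 − 7/400·(0.965400))/(1+7/400) = 9539/10000 ≈ 0.953900
step 3 [3y] bond c/1=3/40: DF=(454039/400000 − 3/40·(0.965400+0.953900))/(1+3/40) = 461/500 ≈ 0.922000

1 1 4827/5000
2 2 9539/10000
3 3 461/500
f(1y,3y) = ((4827/5000)/(461/500) − 1)/(2) = 217/9220 ≈ 2.3536%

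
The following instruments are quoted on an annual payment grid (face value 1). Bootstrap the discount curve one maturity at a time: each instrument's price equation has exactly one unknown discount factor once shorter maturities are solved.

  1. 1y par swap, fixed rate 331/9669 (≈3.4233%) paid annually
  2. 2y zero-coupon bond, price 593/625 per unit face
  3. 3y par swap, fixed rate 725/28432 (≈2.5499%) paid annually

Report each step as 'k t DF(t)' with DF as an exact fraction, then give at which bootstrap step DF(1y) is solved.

1 1 9669/10000
2 2 593/625
3 3 371/400
DF(1y) is solved at step 1

step 1 [1y] swap r/1=331/9669: DF=(1 − 331/9669·(0))/(1+331/9669) = 9669/10000 ≈ 0.966900
step 2 [2y] zero: DF = P = 593/625 ≈ 0.948800
step 3 [3y] swap r/1=725/28432: DF=(1 − 725/28432·(0.966900+0.948800))/(1+725/28432) = 371/400 ≈ 0.927500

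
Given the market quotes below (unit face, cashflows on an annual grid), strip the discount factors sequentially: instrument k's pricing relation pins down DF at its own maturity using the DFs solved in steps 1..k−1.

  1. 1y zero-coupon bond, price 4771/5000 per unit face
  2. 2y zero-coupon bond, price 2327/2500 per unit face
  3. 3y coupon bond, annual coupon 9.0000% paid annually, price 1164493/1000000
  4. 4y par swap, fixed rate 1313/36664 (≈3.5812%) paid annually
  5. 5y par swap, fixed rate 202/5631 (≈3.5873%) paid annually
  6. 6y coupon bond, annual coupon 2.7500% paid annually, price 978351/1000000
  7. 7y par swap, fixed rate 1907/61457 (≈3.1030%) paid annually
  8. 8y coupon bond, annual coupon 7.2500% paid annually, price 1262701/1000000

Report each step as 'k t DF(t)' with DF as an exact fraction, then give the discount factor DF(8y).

step 1 [1y] zero: DF = P = 4771/5000 ≈ 0.954200
step 2 [2y] zero: DF = P = 2327/2500 ≈ 0.930800
step 3 [3y] bond c/1=9/100: DF=(1164493/1000000 − 9/100·(0.954200+0.930800))/(1+9/100) = 9127/10000 ≈ 0.912700
step 4 [4y] swap r/1=1313/36664: DF=(1 − 1313/36664·(0.954200+0.930800+0.912700))/(1+1313/36664) = 8687/10000 ≈ 0.868700
step 5 [5y] swap r/1=202/5631: DF=(1 − 202/5631·(0.954200+0.930800+0.912700+0.868700))/(1+202/5631) = 524/625 ≈ 0.838400
step 6 [6y] bond c/1=11/400: DF=(978351/1000000 − 11/400·(0.954200+0.930800+0.912700+0.868700+0.838400))/(1+11/400) = 2079/2500 ≈ 0.831600
step 7 [7y] swap r/1=1907/61457: DF=(1 − 1907/61457·(0.954200+0.930800+0.912700+0.868700+0.838400+0.831600))/(1+1907/61457) = 8093/10000 ≈ 0.809300
step 8 [8y] bond c/1=29/400: DF=(1262701/1000000 − 29/400·(0.954200+0.930800+0.912700+0.868700+0.838400+0.831600+0.809300))/(1+29/400) = 7619/10000 ≈ 0.761900

1 1 4771/5000
2 2 2327/2500
3 3 9127/10000
4 4 8687/10000
5 5 524/625
6 6 2079/2500
7 7 8093/10000
8 8 7619/10000
DF(8y) = 7619/10000 ≈ 0.761900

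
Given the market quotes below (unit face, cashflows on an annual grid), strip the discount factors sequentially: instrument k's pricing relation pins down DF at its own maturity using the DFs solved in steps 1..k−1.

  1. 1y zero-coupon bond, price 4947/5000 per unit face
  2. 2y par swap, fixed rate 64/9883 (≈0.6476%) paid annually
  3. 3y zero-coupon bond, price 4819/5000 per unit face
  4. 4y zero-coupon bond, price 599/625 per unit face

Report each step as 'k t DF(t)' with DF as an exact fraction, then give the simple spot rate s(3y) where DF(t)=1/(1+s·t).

step 1 [1y] zero: DF = P = 4947/5000 ≈ 0.989400
step 2 [2y] swap r/1=64/9883: DF=(1 − 64/9883·(0.989400))/(1+64/9883) = 617/625 ≈ 0.987200
step 3 [3y] zero: DF = P = 4819/5000 ≈ 0.963800
step 4 [4y] zero: DF = P = 599/625 ≈ 0.958400

1 1 4947/5000
2 2 617/625
3 3 4819/5000
4 4 599/625
s(3y) = (1/(4819/5000) − 1)/(3) = 181/14457 ≈ 1.2520%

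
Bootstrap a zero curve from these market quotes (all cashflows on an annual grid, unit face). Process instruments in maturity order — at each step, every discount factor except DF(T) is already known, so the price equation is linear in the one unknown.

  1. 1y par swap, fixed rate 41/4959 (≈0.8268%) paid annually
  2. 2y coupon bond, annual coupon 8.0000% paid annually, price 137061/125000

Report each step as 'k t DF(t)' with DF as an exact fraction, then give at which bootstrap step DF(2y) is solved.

1 1 4959/5000
2 2 4709/5000
DF(2y) is solved at step 2

step 1 [1y] swap r/1=41/4959: DF=(1 − 41/4959·(0))/(1+41/4959) = 4959/5000 ≈ 0.991800
step 2 [2y] bond c/1=2/25: DF=(137061/125000 − 2/25·(0.991800))/(1+2/25) = 4709/5000 ≈ 0.941800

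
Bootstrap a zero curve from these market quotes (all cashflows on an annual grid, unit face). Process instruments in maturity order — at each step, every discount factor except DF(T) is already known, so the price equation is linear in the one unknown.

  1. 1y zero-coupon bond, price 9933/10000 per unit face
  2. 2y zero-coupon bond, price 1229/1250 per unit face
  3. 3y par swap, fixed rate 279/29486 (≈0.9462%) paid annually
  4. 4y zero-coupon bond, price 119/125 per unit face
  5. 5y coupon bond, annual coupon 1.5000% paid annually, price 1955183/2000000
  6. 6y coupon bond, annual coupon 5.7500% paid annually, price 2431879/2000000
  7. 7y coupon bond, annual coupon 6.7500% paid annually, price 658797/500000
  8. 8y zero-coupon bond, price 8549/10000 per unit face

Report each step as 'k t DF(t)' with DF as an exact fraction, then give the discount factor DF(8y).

step 1 [1y] zero: DF = P = 9933/10000 ≈ 0.993300
step 2 [2y] zero: DF = P = 1229/1250 ≈ 0.983200
step 3 [3y] swap r/1=279/29486: DF=(1 − 279/29486·(0.993300+0.983200))/(1+279/29486) = 9721/10000 ≈ 0.972100
step 4 [4y] zero: DF = P = 119/125 ≈ 0.952000
step 5 [5y] bond c/1=3/200: DF=(1955183/2000000 − 3/200·(0.993300+0.983200+0.972100+0.952000))/(1+3/200) = 1811/2000 ≈ 0.905500
step 6 [6y] bond c/1=23/400: DF=(2431879/2000000 − 23/400·(0.993300+0.983200+0.972100+0.952000+0.905500))/(1+23/400) = 1777/2000 ≈ 0.888500
step 7 [7y] bond c/1=27/400: DF=(658797/500000 − 27/400·(0.993300+0.983200+0.972100+0.952000+0.905500+0.888500))/(1+27/400) = 4371/5000 ≈ 0.874200
step 8 [8y] zero: DF = P = 8549/10000 ≈ 0.854900

1 1 9933/10000
2 2 1229/1250
3 3 9721/10000
4 4 119/125
5 5 1811/2000
6 6 1777/2000
7 7 4371/5000
8 8 8549/10000
DF(8y) = 8549/10000 ≈ 0.854900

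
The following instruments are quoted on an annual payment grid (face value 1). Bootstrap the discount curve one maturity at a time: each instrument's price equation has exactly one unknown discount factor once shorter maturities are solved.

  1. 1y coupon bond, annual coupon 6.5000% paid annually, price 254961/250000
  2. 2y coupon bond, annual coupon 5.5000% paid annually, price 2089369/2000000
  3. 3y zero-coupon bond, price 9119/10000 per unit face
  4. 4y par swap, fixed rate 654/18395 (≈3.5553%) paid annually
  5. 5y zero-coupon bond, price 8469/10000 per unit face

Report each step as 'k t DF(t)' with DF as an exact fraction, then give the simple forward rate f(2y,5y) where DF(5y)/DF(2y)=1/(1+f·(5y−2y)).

step 1 [1y] bond c/1=13/200: DF=(254961/250000 − 13/200·(0))/(1+13/200) = 1197/1250 ≈ 0.957600
step 2 [2y] bond c/1=11/200: DF=(2089369/2000000 − 11/200·(0.957600))/(1+11/200) = 9403/10000 ≈ 0.940300
step 3 [3y] zero: DF = P = 9119/10000 ≈ 0.911900
step 4 [4y] swap r/1=654/18395: DF=(1 − 654/18395·(0.957600+0.940300+0.911900))/(1+654/18395) = 2173/2500 ≈ 0.869200
step 5 [5y] zero: DF = P = 8469/10000 ≈ 0.846900

1 1 1197/1250
2 2 9403/10000
3 3 9119/10000
4 4 2173/2500
5 5 8469/10000
f(2y,5y) = ((9403/10000)/(8469/10000) − 1)/(3) = 934/25407 ≈ 3.6762%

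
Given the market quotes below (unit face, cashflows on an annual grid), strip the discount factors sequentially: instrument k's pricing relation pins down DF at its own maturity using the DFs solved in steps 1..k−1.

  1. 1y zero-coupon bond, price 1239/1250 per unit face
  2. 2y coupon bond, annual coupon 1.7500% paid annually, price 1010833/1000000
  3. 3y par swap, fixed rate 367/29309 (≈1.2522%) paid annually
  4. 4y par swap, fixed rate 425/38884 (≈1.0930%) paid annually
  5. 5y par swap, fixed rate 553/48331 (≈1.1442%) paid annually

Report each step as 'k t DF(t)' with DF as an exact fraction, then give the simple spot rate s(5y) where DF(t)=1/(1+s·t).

1 1 1239/1250
2 2 2441/2500
3 3 9633/10000
4 4 383/400
5 5 9447/10000
s(5y) = (1/(9447/10000) − 1)/(5) = 553/47235 ≈ 1.1707%

step 1 [1y] zero: DF = P = 1239/1250 ≈ 0.991200
step 2 [2y] bond c/1=7/400: DF=(1010833/1000000 − 7/400·(0.991200))/(1+7/400) = 2441/2500 ≈ 0.976400
step 3 [3y] swap r/1=367/29309: DF=(1 − 367/29309·(0.991200+0.976400))/(1+367/29309) = 9633/10000 ≈ 0.963300
step 4 [4y] swap r/1=425/38884: DF=(1 − 425/38884·(0.991200+0.976400+0.963300))/(1+425/38884) = 383/400 ≈ 0.957500
step 5 [5y] swap r/1=553/48331: DF=(1 − 553/48331·(0.991200+0.976400+0.963300+0.957500))/(1+553/48331) = 9447/10000 ≈ 0.944700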